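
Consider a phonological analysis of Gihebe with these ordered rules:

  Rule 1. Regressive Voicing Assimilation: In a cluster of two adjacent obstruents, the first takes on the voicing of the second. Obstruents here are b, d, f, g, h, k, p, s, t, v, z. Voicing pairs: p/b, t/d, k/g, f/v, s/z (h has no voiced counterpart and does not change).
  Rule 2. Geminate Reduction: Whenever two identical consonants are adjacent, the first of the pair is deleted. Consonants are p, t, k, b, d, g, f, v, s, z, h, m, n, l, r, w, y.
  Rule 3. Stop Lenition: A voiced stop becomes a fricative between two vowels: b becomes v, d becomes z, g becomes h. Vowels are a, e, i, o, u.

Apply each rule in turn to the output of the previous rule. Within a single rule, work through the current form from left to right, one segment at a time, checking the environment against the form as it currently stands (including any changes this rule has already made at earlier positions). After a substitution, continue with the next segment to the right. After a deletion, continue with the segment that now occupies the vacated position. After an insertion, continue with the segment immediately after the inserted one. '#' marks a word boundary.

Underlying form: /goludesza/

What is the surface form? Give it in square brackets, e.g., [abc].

Rule 1 Regressive Voicing Assimilation: [goludesza] → [goludezza]
Rule 2 Geminate Reduction: [goludezza] → [goludeza]
Rule 3 Stop Lenition: [goludeza] → [goluzeza]

[goluzeza]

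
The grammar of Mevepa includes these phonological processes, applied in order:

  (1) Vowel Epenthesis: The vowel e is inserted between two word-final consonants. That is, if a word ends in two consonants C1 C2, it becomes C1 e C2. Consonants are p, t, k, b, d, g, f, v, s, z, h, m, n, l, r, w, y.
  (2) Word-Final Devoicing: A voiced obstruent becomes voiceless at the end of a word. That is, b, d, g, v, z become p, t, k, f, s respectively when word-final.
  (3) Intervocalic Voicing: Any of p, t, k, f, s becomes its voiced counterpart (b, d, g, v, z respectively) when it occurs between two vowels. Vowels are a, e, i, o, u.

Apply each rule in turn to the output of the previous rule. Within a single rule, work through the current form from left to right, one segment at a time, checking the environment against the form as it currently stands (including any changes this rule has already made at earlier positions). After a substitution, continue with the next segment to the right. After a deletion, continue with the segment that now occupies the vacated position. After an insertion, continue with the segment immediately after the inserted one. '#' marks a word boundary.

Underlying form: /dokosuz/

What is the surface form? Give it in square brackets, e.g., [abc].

(1) Vowel Epenthesis: no change — [dokosuz]
(2) Word-Final Devoicing: [dokosuz] → [dokosus]
(3) Intervocalic Voicing: [dokosus] → [dogozus]

[dogozus]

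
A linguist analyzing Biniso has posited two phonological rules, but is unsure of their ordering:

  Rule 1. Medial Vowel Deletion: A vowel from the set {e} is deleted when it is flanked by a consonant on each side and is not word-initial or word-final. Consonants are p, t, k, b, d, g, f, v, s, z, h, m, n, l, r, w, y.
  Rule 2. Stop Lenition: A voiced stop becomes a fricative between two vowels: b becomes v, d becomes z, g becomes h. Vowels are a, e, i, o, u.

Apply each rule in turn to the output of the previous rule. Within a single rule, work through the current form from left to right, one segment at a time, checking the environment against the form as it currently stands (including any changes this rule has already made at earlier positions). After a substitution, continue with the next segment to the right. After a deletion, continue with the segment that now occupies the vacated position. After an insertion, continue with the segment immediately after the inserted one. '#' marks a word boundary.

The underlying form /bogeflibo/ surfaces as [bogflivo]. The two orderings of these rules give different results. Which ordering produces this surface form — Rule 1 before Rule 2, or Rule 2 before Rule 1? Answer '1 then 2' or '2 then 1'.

Order 1 then 2:
  1 Medial Vowel Deletion: [bogeflibo] → [bogflibo]
  2 Stop Lenition: [bogflibo] → [bogflivo]
  result: [bogflivo]
Order 2 then 1:
  2 Stop Lenition: [bogeflibo] → [boheflivo]
  1 Medial Vowel Deletion: [boheflivo] → [bohflivo]
  result: [bohflivo]

1 then 2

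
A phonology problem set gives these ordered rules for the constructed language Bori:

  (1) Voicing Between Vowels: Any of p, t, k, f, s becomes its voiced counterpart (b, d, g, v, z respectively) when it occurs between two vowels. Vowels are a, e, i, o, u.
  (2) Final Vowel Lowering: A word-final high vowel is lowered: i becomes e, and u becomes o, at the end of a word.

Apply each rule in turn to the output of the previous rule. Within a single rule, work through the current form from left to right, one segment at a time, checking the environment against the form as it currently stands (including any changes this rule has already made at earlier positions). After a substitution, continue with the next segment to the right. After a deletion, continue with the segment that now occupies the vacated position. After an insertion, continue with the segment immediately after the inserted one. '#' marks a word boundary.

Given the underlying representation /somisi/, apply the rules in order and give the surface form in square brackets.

(1) Voicing Between Vowels: [somisi] → [somizi]
(2) Final Vowel Lowering: [somizi] → [somize]

[somize]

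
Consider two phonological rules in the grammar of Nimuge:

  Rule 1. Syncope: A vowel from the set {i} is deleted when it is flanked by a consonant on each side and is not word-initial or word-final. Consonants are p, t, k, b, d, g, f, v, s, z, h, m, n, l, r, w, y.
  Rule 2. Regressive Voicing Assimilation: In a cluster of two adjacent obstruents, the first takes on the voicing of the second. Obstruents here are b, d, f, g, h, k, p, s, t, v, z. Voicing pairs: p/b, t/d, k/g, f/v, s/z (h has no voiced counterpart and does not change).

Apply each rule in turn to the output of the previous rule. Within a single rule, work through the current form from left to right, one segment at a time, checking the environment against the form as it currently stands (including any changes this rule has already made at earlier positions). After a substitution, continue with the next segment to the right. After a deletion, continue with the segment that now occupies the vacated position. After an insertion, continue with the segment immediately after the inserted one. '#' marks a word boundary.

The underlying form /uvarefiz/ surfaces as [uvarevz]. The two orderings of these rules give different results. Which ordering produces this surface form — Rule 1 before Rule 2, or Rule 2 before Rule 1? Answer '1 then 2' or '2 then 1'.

Order 1 then 2:
  1 Syncope: [uvarefiz] → [uvarefz]
  2 Regressive Voicing Assimilation: [uvarefz] → [uvarevz]
  result: [uvarevz]
Order 2 then 1:
  2 Regressive Voicing Assimilation: no change — [uvarefiz]
  1 Syncope: [uvarefiz] → [uvarefz]
  result: [uvarefz]

1 then 2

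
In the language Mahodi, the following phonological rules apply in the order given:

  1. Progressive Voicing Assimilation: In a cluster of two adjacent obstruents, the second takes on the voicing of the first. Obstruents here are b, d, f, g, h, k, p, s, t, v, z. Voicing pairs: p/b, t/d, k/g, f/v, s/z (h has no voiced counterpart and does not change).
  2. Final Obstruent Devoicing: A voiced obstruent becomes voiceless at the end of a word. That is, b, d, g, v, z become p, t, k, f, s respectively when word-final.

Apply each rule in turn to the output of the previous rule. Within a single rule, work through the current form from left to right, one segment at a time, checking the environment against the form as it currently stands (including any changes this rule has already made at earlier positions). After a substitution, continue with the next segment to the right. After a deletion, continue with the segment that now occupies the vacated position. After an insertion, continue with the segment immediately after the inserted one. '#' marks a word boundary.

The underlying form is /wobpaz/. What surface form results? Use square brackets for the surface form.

1 Progressive Voicing Assimilation: [wobpaz] → [wobbaz]
2 Final Obstruent Devoicing: [wobbaz] → [wobbas]

[wobbas]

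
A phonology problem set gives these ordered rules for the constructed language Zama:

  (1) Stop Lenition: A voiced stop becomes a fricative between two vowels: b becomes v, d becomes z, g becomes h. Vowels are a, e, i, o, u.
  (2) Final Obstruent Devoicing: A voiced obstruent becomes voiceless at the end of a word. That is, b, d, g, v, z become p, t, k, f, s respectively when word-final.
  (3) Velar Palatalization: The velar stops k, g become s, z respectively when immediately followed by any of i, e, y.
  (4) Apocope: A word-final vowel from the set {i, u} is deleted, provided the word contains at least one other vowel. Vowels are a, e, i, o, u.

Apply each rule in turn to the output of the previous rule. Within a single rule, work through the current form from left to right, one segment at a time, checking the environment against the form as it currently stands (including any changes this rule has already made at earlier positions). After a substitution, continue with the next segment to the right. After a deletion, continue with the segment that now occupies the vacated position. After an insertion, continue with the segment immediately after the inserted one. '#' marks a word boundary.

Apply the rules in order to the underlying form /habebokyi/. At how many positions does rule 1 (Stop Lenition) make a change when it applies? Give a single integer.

(1) Stop Lenition: [habebokyi] → [havevokyi]
(2) Final Obstruent Devoicing: no change — [havevokyi]
(3) Velar Palatalization: [havevokyi] → [havevosyi]
(4) Apocope: [havevosyi] → [havevosy]
Rule 1 changed 2 position(s).

2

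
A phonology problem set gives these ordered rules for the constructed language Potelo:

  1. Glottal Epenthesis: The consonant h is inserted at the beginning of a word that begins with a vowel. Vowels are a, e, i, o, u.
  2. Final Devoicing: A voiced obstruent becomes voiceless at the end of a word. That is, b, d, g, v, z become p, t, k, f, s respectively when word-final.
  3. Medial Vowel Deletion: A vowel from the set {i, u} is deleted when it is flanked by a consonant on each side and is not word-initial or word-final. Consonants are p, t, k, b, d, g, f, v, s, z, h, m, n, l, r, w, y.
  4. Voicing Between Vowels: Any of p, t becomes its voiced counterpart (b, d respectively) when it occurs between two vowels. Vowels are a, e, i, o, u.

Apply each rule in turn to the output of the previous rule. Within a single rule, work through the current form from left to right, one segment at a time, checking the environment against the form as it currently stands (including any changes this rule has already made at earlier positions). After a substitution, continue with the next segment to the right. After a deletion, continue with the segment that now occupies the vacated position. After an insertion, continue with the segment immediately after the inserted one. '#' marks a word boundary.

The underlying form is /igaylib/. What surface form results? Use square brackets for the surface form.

[hgaylp]

1 Glottal Epenthesis: [igaylib] → [higaylib]
2 Final Devoicing: [higaylib] → [higaylip]
3 Medial Vowel Deletion: [higaylip] → [hgaylp]
4 Voicing Between Vowels: no change — [hgaylp]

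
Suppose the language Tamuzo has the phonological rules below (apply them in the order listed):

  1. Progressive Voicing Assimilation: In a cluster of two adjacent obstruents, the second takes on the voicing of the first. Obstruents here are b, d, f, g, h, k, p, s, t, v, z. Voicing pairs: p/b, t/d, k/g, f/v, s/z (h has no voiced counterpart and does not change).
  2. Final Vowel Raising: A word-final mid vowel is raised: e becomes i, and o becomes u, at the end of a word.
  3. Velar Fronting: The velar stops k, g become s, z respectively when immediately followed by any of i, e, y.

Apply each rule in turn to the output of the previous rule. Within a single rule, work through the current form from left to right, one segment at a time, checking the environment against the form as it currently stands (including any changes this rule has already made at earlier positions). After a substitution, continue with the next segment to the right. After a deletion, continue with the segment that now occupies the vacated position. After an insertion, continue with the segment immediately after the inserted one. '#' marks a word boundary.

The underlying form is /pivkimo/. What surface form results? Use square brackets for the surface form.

1 Progressive Voicing Assimilation: [pivkimo] → [pivgimo]
2 Final Vowel Raising: [pivgimo] → [pivgimu]
3 Velar Fronting: [pivgimu] → [pivzimu]

[pivzimu]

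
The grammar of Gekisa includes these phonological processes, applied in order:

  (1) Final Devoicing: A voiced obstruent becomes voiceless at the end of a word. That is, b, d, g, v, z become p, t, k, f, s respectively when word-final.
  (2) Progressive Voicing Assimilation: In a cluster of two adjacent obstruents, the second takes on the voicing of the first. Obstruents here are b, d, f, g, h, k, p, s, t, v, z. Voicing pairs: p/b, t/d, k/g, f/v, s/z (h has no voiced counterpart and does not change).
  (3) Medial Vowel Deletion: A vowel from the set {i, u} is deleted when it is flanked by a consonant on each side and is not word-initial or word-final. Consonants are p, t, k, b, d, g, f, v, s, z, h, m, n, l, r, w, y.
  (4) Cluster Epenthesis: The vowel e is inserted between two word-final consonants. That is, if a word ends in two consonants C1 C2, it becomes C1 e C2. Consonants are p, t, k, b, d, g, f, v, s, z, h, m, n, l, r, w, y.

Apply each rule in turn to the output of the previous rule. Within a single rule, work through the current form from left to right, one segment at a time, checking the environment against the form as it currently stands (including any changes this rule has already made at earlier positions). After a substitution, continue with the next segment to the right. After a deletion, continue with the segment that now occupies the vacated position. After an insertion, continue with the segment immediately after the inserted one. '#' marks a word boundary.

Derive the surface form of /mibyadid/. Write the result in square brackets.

(1) Final Devoicing: [mibyadid] → [mibyadit]
(2) Progressive Voicing Assimilation: no change — [mibyadit]
(3) Medial Vowel Deletion: [mibyadit] → [mbyadt]
(4) Cluster Epenthesis: [mbyadt] → [mbyadet]

[mbyadet]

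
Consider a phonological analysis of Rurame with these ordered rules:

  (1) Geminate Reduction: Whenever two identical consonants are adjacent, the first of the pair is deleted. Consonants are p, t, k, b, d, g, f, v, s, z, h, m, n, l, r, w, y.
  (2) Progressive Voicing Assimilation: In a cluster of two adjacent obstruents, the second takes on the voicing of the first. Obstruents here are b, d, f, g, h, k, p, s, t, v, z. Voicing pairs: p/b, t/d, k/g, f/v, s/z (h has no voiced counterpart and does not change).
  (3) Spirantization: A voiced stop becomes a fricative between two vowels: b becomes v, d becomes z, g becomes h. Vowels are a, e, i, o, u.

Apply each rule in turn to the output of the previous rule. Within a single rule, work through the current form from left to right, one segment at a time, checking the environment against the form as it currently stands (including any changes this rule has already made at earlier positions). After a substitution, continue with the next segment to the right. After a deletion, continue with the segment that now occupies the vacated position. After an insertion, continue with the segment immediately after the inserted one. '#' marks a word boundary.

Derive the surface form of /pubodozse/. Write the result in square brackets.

(1) Geminate Reduction: no change — [pubodozse]
(2) Progressive Voicing Assimilation: [pubodozse] → [pubodozze]
(3) Spirantization: [pubodozze] → [puvozozze]

[puvozozze]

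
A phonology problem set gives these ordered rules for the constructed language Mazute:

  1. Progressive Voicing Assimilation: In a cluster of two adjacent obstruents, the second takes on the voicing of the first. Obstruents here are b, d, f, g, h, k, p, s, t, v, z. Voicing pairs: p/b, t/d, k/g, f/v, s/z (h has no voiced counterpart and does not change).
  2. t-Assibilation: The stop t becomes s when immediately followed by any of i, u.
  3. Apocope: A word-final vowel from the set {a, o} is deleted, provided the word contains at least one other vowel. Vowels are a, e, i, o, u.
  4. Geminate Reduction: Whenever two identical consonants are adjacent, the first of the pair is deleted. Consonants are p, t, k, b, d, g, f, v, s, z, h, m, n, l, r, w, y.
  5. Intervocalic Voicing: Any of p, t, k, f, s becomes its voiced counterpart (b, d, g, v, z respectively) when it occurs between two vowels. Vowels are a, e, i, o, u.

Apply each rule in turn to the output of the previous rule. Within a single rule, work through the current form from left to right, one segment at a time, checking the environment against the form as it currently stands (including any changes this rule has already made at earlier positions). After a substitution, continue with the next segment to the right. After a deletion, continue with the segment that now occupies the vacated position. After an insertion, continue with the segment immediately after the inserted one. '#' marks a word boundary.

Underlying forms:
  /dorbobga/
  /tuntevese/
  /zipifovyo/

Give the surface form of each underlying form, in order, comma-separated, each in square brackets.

[dorbobg], [sunteveze], [zibivovy]

/dorbobga/:
  1 Progressive Voicing Assimilation: no change — [dorbobga]
  2 t-Assibilation: no change — [dorbobga]
  3 Apocope: [dorbobga] → [dorbobg]
  4 Geminate Reduction: no change — [dorbobg]
  5 Intervocalic Voicing: no change — [dorbobg]
/tuntevese/:
  1 Progressive Voicing Assimilation: no change — [tuntevese]
  2 t-Assibilation: [tuntevese] → [suntevese]
  3 Apocope: no change — [suntevese]
  4 Geminate Reduction: no change — [suntevese]
  5 Intervocalic Voicing: [suntevese] → [sunteveze]
/zipifovyo/:
  1 Progressive Voicing Assimilation: no change — [zipifovyo]
  2 t-Assibilation: no change — [zipifovyo]
  3 Apocope: [zipifovyo] → [zipifovy]
  4 Geminate Reduction: no change — [zipifovy]
  5 Intervocalic Voicing: [zipifovy] → [zibivovy]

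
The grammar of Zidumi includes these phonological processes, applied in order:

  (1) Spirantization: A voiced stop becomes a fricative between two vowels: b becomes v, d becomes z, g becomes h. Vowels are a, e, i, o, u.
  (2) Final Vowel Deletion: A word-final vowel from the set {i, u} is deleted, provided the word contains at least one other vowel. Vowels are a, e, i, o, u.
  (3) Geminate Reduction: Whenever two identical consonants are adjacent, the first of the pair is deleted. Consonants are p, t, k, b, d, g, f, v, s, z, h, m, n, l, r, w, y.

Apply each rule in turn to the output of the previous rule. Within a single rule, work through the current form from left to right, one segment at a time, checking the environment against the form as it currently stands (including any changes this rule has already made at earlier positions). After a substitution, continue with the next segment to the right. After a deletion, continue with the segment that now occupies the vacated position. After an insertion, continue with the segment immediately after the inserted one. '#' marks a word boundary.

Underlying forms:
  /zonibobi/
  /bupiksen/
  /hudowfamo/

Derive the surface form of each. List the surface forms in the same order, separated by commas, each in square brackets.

[zonivov], [bupiksen], [huzowfamo]

/zonibobi/:
  (1) Spirantization: [zonibobi] → [zonivovi]
  (2) Final Vowel Deletion: [zonivovi] → [zonivov]
  (3) Geminate Reduction: no change — [zonivov]
/bupiksen/:
  (1) Spirantization: no change — [bupiksen]
  (2) Final Vowel Deletion: no change — [bupiksen]
  (3) Geminate Reduction: no change — [bupiksen]
/hudowfamo/:
  (1) Spirantization: [hudowfamo] → [huzowfamo]
  (2) Final Vowel Deletion: no change — [huzowfamo]
  (3) Geminate Reduction: no change — [huzowfamo]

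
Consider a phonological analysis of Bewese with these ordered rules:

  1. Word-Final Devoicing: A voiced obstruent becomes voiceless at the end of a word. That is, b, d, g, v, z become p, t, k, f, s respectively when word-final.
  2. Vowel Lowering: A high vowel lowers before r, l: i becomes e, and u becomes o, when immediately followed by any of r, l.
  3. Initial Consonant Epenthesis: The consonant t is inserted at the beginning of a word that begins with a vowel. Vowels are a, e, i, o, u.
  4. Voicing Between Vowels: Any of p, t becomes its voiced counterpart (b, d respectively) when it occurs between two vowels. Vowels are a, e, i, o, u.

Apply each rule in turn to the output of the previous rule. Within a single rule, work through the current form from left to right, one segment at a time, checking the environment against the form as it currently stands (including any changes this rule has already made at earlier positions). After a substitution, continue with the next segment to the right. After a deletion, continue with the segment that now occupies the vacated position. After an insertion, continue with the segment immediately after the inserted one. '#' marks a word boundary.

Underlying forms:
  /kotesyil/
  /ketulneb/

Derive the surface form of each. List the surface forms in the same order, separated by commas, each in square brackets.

[kodesyel], [kedolnep]

/kotesyil/:
  1 Word-Final Devoicing: no change — [kotesyil]
  2 Vowel Lowering: [kotesyil] → [kotesyel]
  3 Initial Consonant Epenthesis: no change — [kotesyel]
  4 Voicing Between Vowels: [kotesyel] → [kodesyel]
/ketulneb/:
  1 Word-Final Devoicing: [ketulneb] → [ketulnep]
  2 Vowel Lowering: [ketulnep] → [ketolnep]
  3 Initial Consonant Epenthesis: no change — [ketolnep]
  4 Voicing Between Vowels: [ketolnep] → [kedolnep]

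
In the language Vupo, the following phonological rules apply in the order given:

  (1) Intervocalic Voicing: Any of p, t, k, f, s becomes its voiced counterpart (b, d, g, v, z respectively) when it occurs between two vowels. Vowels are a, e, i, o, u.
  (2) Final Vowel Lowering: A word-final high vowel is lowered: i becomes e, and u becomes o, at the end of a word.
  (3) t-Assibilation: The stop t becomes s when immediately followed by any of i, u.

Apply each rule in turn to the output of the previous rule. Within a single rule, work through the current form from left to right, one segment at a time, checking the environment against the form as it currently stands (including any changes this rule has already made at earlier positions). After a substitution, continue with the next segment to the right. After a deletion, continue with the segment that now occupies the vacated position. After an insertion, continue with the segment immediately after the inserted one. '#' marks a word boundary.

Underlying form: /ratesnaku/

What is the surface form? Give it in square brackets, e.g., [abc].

[radesnago]

(1) Intervocalic Voicing: [ratesnaku] → [radesnagu]
(2) Final Vowel Lowering: [radesnagu] → [radesnago]
(3) t-Assibilation: no change — [radesnago]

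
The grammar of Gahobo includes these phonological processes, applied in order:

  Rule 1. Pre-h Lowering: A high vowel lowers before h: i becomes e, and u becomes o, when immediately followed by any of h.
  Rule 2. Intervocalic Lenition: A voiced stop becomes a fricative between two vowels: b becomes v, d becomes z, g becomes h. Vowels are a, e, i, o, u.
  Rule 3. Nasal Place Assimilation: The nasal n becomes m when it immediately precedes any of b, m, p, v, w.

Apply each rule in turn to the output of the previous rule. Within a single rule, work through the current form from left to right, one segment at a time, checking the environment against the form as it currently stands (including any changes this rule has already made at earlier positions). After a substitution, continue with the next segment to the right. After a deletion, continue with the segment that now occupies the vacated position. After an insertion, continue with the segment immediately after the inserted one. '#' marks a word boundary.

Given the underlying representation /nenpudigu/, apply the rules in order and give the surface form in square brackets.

Rule 1 Pre-h Lowering: no change — [nenpudigu]
Rule 2 Intervocalic Lenition: [nenpudigu] → [nenpuzihu]
Rule 3 Nasal Place Assimilation: [nenpuzihu] → [nempuzihu]

[nempuzihu]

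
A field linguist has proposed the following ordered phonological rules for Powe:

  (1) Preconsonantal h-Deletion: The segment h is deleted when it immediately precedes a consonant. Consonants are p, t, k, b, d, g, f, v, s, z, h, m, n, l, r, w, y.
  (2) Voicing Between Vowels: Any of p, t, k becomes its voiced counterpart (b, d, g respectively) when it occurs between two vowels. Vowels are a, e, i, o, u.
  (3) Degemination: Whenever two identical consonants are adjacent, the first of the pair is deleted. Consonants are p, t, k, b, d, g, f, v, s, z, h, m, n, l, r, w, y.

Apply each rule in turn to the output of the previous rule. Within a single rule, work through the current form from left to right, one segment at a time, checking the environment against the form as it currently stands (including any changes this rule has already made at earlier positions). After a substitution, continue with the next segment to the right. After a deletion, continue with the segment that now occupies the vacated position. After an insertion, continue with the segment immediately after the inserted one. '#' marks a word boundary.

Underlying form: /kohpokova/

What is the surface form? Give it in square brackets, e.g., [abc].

[kobogova]

(1) Preconsonantal h-Deletion: [kohpokova] → [kopokova]
(2) Voicing Between Vowels: [kopokova] → [kobogova]
(3) Degemination: no change — [kobogova]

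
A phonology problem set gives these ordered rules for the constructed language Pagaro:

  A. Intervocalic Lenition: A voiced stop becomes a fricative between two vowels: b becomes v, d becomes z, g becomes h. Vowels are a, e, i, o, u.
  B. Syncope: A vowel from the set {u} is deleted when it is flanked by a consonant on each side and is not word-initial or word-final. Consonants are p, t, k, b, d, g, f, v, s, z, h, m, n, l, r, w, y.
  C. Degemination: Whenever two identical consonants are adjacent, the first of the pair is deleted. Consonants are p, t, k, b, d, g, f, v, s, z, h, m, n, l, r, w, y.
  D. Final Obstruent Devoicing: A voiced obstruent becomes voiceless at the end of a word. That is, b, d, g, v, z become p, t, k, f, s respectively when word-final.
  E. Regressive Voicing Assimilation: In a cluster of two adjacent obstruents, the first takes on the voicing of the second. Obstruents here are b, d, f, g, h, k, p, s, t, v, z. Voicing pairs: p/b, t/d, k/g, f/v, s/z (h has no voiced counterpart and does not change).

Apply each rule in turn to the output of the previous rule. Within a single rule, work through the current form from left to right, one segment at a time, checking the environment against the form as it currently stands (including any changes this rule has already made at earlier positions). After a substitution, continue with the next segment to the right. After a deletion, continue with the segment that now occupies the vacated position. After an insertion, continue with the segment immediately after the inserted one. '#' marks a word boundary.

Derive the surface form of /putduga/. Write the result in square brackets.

[pdtha]

A Intervocalic Lenition: [putduga] → [putduha]
B Syncope: [putduha] → [ptdha]
C Degemination: no change — [ptdha]
D Final Obstruent Devoicing: no change — [ptdha]
E Regressive Voicing Assimilation: [ptdha] → [pdtha]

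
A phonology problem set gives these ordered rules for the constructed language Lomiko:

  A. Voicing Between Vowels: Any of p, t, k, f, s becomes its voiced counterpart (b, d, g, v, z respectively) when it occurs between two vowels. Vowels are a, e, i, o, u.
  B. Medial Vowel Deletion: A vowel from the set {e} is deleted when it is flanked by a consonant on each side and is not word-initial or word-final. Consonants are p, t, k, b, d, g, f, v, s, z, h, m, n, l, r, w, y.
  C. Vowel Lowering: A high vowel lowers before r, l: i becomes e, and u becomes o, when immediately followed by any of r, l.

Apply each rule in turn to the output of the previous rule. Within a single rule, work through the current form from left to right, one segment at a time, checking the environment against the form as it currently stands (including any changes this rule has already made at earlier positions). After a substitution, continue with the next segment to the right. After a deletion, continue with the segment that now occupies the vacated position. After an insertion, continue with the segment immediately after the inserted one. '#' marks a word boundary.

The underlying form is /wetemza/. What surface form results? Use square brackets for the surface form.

A Voicing Between Vowels: [wetemza] → [wedemza]
B Medial Vowel Deletion: [wedemza] → [wdmza]
C Vowel Lowering: no change — [wdmza]

[wdmza]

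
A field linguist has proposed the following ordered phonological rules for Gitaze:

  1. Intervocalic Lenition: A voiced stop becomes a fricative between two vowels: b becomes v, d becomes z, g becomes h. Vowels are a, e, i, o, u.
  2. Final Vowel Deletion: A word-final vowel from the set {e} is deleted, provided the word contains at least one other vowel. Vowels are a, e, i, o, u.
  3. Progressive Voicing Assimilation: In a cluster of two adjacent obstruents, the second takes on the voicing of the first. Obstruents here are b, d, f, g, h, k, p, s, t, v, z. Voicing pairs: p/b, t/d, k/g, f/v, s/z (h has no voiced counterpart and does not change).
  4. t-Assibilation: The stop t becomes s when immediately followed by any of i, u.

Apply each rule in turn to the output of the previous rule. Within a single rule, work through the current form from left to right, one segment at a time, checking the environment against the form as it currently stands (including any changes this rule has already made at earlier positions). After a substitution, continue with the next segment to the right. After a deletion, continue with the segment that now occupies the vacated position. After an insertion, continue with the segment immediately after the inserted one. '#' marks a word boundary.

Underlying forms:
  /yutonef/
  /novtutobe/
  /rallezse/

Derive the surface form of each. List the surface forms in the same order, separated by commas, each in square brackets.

[yutonef], [novdutov], [rallezz]

/yutonef/:
  1 Intervocalic Lenition: no change — [yutonef]
  2 Final Vowel Deletion: no change — [yutonef]
  3 Progressive Voicing Assimilation: no change — [yutonef]
  4 t-Assibilation: no change — [yutonef]
/novtutobe/:
  1 Intervocalic Lenition: [novtutobe] → [novtutove]
  2 Final Vowel Deletion: [novtutove] → [novtutov]
  3 Progressive Voicing Assimilation: [novtutov] → [novdutov]
  4 t-Assibilation: no change — [novdutov]
/rallezse/:
  1 Intervocalic Lenition: no change — [rallezse]
  2 Final Vowel Deletion: [rallezse] → [rallezs]
  3 Progressive Voicing Assimilation: [rallezs] → [rallezz]
  4 t-Assibilation: no change — [rallezz]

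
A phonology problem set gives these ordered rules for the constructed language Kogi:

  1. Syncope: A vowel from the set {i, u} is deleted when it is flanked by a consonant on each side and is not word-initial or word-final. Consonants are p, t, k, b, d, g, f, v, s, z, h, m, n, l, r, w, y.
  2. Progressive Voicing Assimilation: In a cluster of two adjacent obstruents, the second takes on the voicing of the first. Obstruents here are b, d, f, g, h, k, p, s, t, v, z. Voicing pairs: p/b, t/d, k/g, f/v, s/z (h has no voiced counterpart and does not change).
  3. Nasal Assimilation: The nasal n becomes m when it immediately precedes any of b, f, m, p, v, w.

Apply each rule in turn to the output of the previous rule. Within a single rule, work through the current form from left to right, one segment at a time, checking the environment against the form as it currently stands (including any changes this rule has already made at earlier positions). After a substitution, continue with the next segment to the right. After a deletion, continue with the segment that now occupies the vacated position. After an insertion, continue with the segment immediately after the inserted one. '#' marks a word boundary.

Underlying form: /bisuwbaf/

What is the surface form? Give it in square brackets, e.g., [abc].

[bzwbaf]

1 Syncope: [bisuwbaf] → [bswbaf]
2 Progressive Voicing Assimilation: [bswbaf] → [bzwbaf]
3 Nasal Assimilation: no change — [bzwbaf]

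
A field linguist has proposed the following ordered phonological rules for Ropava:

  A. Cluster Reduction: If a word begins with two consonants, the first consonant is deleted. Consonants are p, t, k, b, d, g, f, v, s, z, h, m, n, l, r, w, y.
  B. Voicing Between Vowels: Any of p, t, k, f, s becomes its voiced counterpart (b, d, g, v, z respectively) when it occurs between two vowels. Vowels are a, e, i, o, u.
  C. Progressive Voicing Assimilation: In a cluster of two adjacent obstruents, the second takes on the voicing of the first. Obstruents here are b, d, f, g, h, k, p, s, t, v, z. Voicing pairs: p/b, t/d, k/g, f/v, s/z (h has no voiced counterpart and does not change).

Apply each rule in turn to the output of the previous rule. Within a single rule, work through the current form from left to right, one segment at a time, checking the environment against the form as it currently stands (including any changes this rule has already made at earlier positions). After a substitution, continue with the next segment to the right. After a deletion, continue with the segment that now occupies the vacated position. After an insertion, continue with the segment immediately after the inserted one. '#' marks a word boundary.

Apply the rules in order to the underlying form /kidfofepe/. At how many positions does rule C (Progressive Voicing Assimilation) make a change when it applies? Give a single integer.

A Cluster Reduction: no change — [kidfofepe]
B Voicing Between Vowels: [kidfofepe] → [kidfovebe]
C Progressive Voicing Assimilation: [kidfovebe] → [kidvovebe]
Rule C changed 1 position(s).

1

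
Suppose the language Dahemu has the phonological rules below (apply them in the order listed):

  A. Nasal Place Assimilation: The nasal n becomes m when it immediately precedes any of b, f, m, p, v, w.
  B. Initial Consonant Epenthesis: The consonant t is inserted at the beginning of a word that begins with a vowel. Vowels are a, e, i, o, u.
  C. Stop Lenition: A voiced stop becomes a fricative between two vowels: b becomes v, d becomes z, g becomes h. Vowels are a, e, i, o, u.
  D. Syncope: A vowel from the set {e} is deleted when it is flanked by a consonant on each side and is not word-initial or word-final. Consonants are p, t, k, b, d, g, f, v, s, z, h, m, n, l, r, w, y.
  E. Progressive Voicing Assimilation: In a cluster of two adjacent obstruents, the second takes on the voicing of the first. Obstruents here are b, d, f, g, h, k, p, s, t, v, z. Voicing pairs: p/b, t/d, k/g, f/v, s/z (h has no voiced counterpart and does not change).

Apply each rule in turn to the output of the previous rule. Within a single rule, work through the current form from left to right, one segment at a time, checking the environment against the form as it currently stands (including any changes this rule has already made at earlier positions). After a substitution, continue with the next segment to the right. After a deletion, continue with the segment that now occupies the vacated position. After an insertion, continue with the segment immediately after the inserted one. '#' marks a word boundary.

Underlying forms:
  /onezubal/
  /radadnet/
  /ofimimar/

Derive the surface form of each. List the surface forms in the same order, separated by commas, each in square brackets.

/onezubal/:
  A Nasal Place Assimilation: no change — [onezubal]
  B Initial Consonant Epenthesis: [onezubal] → [tonezubal]
  C Stop Lenition: [tonezubal] → [tonezuval]
  D Syncope: [tonezuval] → [tonzuval]
  E Progressive Voicing Assimilation: no change — [tonzuval]
/radadnet/:
  A Nasal Place Assimilation: no change — [radadnet]
  B Initial Consonant Epenthesis: no change — [radadnet]
  C Stop Lenition: [radadnet] → [razadnet]
  D Syncope: [razadnet] → [razadnt]
  E Progressive Voicing Assimilation: no change — [razadnt]
/ofimimar/:
  A Nasal Place Assimilation: no change — [ofimimar]
  B Initial Consonant Epenthesis: [ofimimar] → [tofimimar]
  C Stop Lenition: no change — [tofimimar]
  D Syncope: no change — [tofimimar]
  E Progressive Voicing Assimilation: no change — [tofimimar]

[tonzuval], [razadnt], [tofimimar]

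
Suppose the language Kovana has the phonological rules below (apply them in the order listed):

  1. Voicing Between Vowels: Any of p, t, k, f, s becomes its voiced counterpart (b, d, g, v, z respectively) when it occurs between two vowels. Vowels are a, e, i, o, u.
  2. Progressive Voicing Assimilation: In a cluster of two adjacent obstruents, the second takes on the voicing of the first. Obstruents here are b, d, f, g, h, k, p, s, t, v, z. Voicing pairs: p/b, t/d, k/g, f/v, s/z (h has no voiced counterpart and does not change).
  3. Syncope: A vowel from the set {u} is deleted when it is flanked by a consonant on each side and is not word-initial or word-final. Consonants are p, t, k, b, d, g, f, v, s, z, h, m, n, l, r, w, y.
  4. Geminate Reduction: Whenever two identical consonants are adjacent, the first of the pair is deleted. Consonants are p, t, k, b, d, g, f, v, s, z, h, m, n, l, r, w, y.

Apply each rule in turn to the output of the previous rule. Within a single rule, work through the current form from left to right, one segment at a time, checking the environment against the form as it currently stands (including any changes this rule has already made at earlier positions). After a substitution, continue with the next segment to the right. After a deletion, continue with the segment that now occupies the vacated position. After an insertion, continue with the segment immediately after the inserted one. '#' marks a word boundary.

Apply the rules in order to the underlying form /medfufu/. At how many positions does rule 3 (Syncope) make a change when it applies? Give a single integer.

1

1 Voicing Between Vowels: [medfufu] → [medfuvu]
2 Progressive Voicing Assimilation: [medfuvu] → [medvuvu]
3 Syncope: [medvuvu] → [medvvu]
4 Geminate Reduction: [medvvu] → [medvu]
Rule 3 changed 1 position(s).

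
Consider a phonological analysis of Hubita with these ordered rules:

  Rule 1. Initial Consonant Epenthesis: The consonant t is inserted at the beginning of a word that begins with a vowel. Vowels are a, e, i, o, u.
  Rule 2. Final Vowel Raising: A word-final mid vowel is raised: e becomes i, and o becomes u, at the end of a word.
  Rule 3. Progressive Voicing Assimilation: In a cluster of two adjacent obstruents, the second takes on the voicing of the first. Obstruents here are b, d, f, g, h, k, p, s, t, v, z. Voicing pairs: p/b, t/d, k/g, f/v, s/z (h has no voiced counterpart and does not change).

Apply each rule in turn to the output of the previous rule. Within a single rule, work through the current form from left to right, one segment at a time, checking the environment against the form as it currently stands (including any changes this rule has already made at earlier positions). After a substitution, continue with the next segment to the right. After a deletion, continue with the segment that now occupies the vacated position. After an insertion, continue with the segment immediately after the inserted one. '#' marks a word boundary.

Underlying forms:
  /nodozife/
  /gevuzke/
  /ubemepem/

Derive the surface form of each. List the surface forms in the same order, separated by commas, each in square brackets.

[nodozifi], [gevuzgi], [tubemepem]

/nodozife/:
  Rule 1 Initial Consonant Epenthesis: no change — [nodozife]
  Rule 2 Final Vowel Raising: [nodozife] → [nodozifi]
  Rule 3 Progressive Voicing Assimilation: no change — [nodozifi]
/gevuzke/:
  Rule 1 Initial Consonant Epenthesis: no change — [gevuzke]
  Rule 2 Final Vowel Raising: [gevuzke] → [gevuzki]
  Rule 3 Progressive Voicing Assimilation: [gevuzki] → [gevuzgi]
/ubemepem/:
  Rule 1 Initial Consonant Epenthesis: [ubemepem] → [tubemepem]
  Rule 2 Final Vowel Raising: no change — [tubemepem]
  Rule 3 Progressive Voicing Assimilation: no change — [tubemepem]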